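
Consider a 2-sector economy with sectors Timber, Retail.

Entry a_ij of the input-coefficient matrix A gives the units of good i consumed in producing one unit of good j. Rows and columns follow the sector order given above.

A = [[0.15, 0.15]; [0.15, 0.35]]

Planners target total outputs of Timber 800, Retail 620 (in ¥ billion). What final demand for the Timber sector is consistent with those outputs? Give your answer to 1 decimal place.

d_T = 587.0

I − A =
  [   0.85    -0.15]
  [  -0.15     0.65]
d = (I − A) x:
  d_T = (+0.85)·800 + (-0.15)·620 = 587.0
  d_R = (-0.15)·800 + (+0.65)·620 = 283.0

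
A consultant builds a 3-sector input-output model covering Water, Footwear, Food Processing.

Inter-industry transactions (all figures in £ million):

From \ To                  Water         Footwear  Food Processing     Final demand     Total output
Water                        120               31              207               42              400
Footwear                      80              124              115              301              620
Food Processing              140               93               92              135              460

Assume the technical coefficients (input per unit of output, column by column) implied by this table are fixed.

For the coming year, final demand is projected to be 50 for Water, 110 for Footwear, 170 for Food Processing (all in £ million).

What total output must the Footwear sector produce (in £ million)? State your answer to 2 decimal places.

x_2 = 376.84

Technical coefficients a_ij = z_ij / X_j:
  a_11 = 120/400 = 0.30, a_21 = 80/400 = 0.20, a_31 = 140/400 = 0.35
  a_12 = 31/620 = 0.05, a_22 = 124/620 = 0.20, a_32 = 93/620 = 0.15
  a_13 = 207/460 = 0.45, a_23 = 115/460 = 0.25, a_33 = 92/460 = 0.20
I − A =
  [   0.70    -0.05    -0.45]
  [  -0.20     0.80    -0.25]
  [  -0.35    -0.15     0.80]
Cofactors of I−A, C_ij = (−1)^(i+j)·(minor ij) (rows/columns in the sector order above):
  C_11 = (0.80)(0.80) − (-0.25)(-0.15) = 0.6025
  C_12 = −[(-0.20)(0.80) − (-0.25)(-0.35)] = 0.2475
  C_13 = (-0.20)(-0.15) − (0.80)(-0.35) = 0.3100
  C_21 = −[(-0.05)(0.80) − (-0.45)(-0.15)] = 0.1075
  C_22 = (0.70)(0.80) − (-0.45)(-0.35) = 0.4025
  C_23 = −[(0.70)(-0.15) − (-0.05)(-0.35)] = 0.1225
  C_31 = (-0.05)(-0.25) − (-0.45)(0.80) = 0.3725
  C_32 = −[(0.70)(-0.25) − (-0.45)(-0.20)] = 0.2650
  C_33 = (0.70)(0.80) − (-0.05)(-0.20) = 0.5500
det(I−A) = Σ_j (I−A)_1j·C_1j = (0.70)(0.6025) + (-0.05)(0.2475) + (-0.45)(0.3100) = 0.269875
adj(I−A) = Cᵀ =
  [ 0.6025   0.1075   0.3725]
  [ 0.2475   0.4025   0.2650]
  [ 0.3100   0.1225   0.5500]
(I − A)⁻¹ = adj(I−A) / det(I−A) ≈
  [   2.2325     0.3983     1.3803]
  [   0.9171     1.4914     0.9819]
  [   1.1487     0.4539     2.0380]
x = (I − A)⁻¹ d = adj(I−A)·d / det(I−A), with det(I−A) = 0.269875:
  x_1 = (0.6025·50 + 0.1075·110 + 0.3725·170) / 0.269875 = 105.275 / 0.269875 ≈ 390.09
  x_2 = (0.2475·50 + 0.4025·110 + 0.2650·170) / 0.269875 = 101.70 / 0.269875 ≈ 376.84
  x_3 = (0.3100·50 + 0.1225·110 + 0.5500·170) / 0.269875 = 122.475 / 0.269875 ≈ 453.82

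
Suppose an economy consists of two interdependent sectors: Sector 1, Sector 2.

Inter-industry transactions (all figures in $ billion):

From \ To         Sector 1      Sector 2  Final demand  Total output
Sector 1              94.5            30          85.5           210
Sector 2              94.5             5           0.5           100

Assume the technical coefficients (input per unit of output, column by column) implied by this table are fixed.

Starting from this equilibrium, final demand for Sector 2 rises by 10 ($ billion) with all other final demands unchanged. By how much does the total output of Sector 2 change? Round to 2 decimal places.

Δx_2 = 14.19

Technical coefficients a_ij = z_ij / X_j:
  a_11 = 94.5/210 = 0.45, a_21 = 94.5/210 = 0.45
  a_12 = 30/100 = 0.30, a_22 = 5/100 = 0.05
I − A =
  [   0.55    -0.30]
  [  -0.45     0.95]
det(I−A) = (0.55)(0.95) − (-0.30)(-0.45) = 0.3875
adj(I−A) = [[0.95, 0.30], [0.45, 0.55]]
(I − A)⁻¹ = adj(I−A) / det(I−A) ≈
  [   2.4516     0.7742]
  [   1.1613     1.4194]
Δx = (I − A)⁻¹ Δd with Δd having +10 in the Sector 2 component and 0 elsewhere.
So Δx_2 = L_22 · (+10), where L_22 = adj(I−A)_22 / det(I−A) = 0.55 / 0.3875.
Δx_2 = 0.55 × (+10) / 0.3875 = 5.50 / 0.3875 ≈ 14.19.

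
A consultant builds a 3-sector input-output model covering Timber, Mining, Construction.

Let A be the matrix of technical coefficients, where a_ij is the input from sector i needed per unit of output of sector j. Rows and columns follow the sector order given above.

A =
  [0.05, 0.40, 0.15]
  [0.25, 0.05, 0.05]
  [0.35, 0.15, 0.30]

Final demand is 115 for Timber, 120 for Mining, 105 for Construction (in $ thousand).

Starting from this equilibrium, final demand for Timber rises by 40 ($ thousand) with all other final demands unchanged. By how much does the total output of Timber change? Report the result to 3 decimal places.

Δx_1 = 53.442

I − A =
  [   0.95    -0.40    -0.15]
  [  -0.25     0.95    -0.05]
  [  -0.35    -0.15     0.70]
Cofactors of I−A, C_ij = (−1)^(i+j)·(minor ij) (rows/columns in the sector order above):
  C_11 = (0.95)(0.70) − (-0.05)(-0.15) = 0.6575
  C_12 = −[(-0.25)(0.70) − (-0.05)(-0.35)] = 0.1925
  C_13 = (-0.25)(-0.15) − (0.95)(-0.35) = 0.3700
  C_21 = −[(-0.40)(0.70) − (-0.15)(-0.15)] = 0.3025
  C_22 = (0.95)(0.70) − (-0.15)(-0.35) = 0.6125
  C_23 = −[(0.95)(-0.15) − (-0.40)(-0.35)] = 0.2825
  C_31 = (-0.40)(-0.05) − (-0.15)(0.95) = 0.1625
  C_32 = −[(0.95)(-0.05) − (-0.15)(-0.25)] = 0.0850
  C_33 = (0.95)(0.95) − (-0.40)(-0.25) = 0.8025
det(I−A) = Σ_j (I−A)_1j·C_1j = (0.95)(0.6575) + (-0.40)(0.1925) + (-0.15)(0.3700) = 0.492125
adj(I−A) = Cᵀ =
  [ 0.6575   0.3025   0.1625]
  [ 0.1925   0.6125   0.0850]
  [ 0.3700   0.2825   0.8025]
(I − A)⁻¹ = adj(I−A) / det(I−A) ≈
  [   1.3360     0.6147     0.3302]
  [   0.3912     1.2446     0.1727]
  [   0.7518     0.5740     1.6307]
Δx = (I − A)⁻¹ Δd with Δd having +40 in the Timber component and 0 elsewhere.
So Δx_1 = L_11 · (+40), where L_11 = adj(I−A)_11 / det(I−A) = 0.6575 / 0.492125.
Δx_1 = 0.6575 × (+40) / 0.492125 = 26.30 / 0.492125 ≈ 53.442.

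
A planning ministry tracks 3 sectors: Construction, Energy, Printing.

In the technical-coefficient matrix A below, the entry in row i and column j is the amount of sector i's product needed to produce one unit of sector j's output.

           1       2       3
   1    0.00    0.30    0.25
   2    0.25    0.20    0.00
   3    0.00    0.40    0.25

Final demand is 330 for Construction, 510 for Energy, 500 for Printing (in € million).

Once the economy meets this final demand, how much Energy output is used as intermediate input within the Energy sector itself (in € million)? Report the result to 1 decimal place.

I − A =
  [   1.00    -0.30    -0.25]
  [  -0.25     0.80     0.00]
  [   0.00    -0.40     0.75]
Cofactors of I−A, C_ij = (−1)^(i+j)·(minor ij) (rows/columns in the sector order above):
  C_11 = (0.80)(0.75) − (0.00)(-0.40) = 0.6000
  C_12 = −[(-0.25)(0.75) − (0.00)(0.00)] = 0.1875
  C_13 = (-0.25)(-0.40) − (0.80)(0.00) = 0.1000
  C_21 = −[(-0.30)(0.75) − (-0.25)(-0.40)] = 0.3250
  C_22 = (1.00)(0.75) − (-0.25)(0.00) = 0.7500
  C_23 = −[(1.00)(-0.40) − (-0.30)(0.00)] = 0.4000
  C_31 = (-0.30)(0.00) − (-0.25)(0.80) = 0.2000
  C_32 = −[(1.00)(0.00) − (-0.25)(-0.25)] = 0.0625
  C_33 = (1.00)(0.80) − (-0.30)(-0.25) = 0.7250
det(I−A) = Σ_j (I−A)_1j·C_1j = (1.00)(0.6000) + (-0.30)(0.1875) + (-0.25)(0.1000) = 0.51875
adj(I−A) = Cᵀ =
  [ 0.6000   0.3250   0.2000]
  [ 0.1875   0.7500   0.0625]
  [ 0.1000   0.4000   0.7250]
(I − A)⁻¹ = adj(I−A) / det(I−A) ≈
  [   1.1566     0.6265     0.3855]
  [   0.3614     1.4458     0.1205]
  [   0.1928     0.7711     1.3976]
First solve x = (I − A)⁻¹ d = adj(I−A)·d / det(I−A); in particular x_2 = (0.1875·330 + 0.7500·510 + 0.0625·500) / 0.51875 = 475.625 / 0.51875 ≈ 916.867.
Intermediate flow from 2 to 2: z_22 = a_22 · x_2 = 0.20 × 475.625 / 0.51875 = 95.125 / 0.51875 ≈ 183.4.

z_22 = 183.4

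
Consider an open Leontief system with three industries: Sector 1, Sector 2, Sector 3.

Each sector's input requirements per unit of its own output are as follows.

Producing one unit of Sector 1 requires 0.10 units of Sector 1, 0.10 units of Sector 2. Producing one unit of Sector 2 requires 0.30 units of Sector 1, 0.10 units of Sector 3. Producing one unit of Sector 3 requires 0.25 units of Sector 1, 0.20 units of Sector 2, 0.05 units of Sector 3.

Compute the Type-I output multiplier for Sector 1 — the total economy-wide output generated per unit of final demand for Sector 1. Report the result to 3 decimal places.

I − A =
  [   0.90    -0.30    -0.25]
  [  -0.10     1.00    -0.20]
  [   0.00    -0.10     0.95]
Cofactors of I−A, C_ij = (−1)^(i+j)·(minor ij) (rows/columns in the sector order above):
  C_11 = (1.00)(0.95) − (-0.20)(-0.10) = 0.9300
  C_12 = −[(-0.10)(0.95) − (-0.20)(0.00)] = 0.0950
  C_13 = (-0.10)(-0.10) − (1.00)(0.00) = 0.0100
  C_21 = −[(-0.30)(0.95) − (-0.25)(-0.10)] = 0.3100
  C_22 = (0.90)(0.95) − (-0.25)(0.00) = 0.8550
  C_23 = −[(0.90)(-0.10) − (-0.30)(0.00)] = 0.0900
  C_31 = (-0.30)(-0.20) − (-0.25)(1.00) = 0.3100
  C_32 = −[(0.90)(-0.20) − (-0.25)(-0.10)] = 0.2050
  C_33 = (0.90)(1.00) − (-0.30)(-0.10) = 0.8700
det(I−A) = Σ_j (I−A)_1j·C_1j = (0.90)(0.9300) + (-0.30)(0.0950) + (-0.25)(0.0100) = 0.8060
adj(I−A) = Cᵀ =
  [ 0.9300   0.3100   0.3100]
  [ 0.0950   0.8550   0.2050]
  [ 0.0100   0.0900   0.8700]
(I − A)⁻¹ = adj(I−A) / det(I−A) ≈
  [   1.1538     0.3846     0.3846]
  [   0.1179     1.0608     0.2543]
  [   0.0124     0.1117     1.0794]
The output multiplier for sector j is the column-j sum of the Leontief inverse (I − A)⁻¹ = adj(I−A) / det(I−A).
Column 1 of adj(I−A): (0.9300, 0.0950, 0.0100); det(I−A) = 0.8060.
m_1 = (0.9300 + 0.0950 + 0.0100) / 0.8060 = 1.035 / 0.8060 ≈ 1.284.

m_1 = 1.284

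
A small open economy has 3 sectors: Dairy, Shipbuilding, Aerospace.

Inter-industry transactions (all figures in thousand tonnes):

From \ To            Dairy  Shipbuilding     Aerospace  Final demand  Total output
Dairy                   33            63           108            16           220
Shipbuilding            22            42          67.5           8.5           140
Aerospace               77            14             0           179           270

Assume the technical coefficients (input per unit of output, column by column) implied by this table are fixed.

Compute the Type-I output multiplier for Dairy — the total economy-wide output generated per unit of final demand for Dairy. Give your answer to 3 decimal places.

m_1 = 2.885

Technical coefficients a_ij = z_ij / X_j:
  a_11 = 33/220 = 0.15, a_21 = 22/220 = 0.10, a_31 = 77/220 = 0.35
  a_12 = 63/140 = 0.45, a_22 = 42/140 = 0.30, a_32 = 14/140 = 0.10
  a_13 = 108/270 = 0.40, a_23 = 67.5/270 = 0.25, a_33 = 0/270 = 0.00
I − A =
  [   0.85    -0.45    -0.40]
  [  -0.10     0.70    -0.25]
  [  -0.35    -0.10     1.00]
Cofactors of I−A, C_ij = (−1)^(i+j)·(minor ij) (rows/columns in the sector order above):
  C_11 = (0.70)(1.00) − (-0.25)(-0.10) = 0.6750
  C_12 = −[(-0.10)(1.00) − (-0.25)(-0.35)] = 0.1875
  C_13 = (-0.10)(-0.10) − (0.70)(-0.35) = 0.2550
  C_21 = −[(-0.45)(1.00) − (-0.40)(-0.10)] = 0.4900
  C_22 = (0.85)(1.00) − (-0.40)(-0.35) = 0.7100
  C_23 = −[(0.85)(-0.10) − (-0.45)(-0.35)] = 0.2425
  C_31 = (-0.45)(-0.25) − (-0.40)(0.70) = 0.3925
  C_32 = −[(0.85)(-0.25) − (-0.40)(-0.10)] = 0.2525
  C_33 = (0.85)(0.70) − (-0.45)(-0.10) = 0.5500
det(I−A) = Σ_j (I−A)_1j·C_1j = (0.85)(0.6750) + (-0.45)(0.1875) + (-0.40)(0.2550) = 0.387375
adj(I−A) = Cᵀ =
  [ 0.6750   0.4900   0.3925]
  [ 0.1875   0.7100   0.2525]
  [ 0.2550   0.2425   0.5500]
(I − A)⁻¹ = adj(I−A) / det(I−A) ≈
  [   1.7425     1.2649     1.0132]
  [   0.4840     1.8328     0.6518]
  [   0.6583     0.6260     1.4198]
The output multiplier for sector j is the column-j sum of the Leontief inverse (I − A)⁻¹ = adj(I−A) / det(I−A).
Column 1 of adj(I−A): (0.6750, 0.1875, 0.2550); det(I−A) = 0.387375.
m_1 = (0.6750 + 0.1875 + 0.2550) / 0.387375 = 1.1175 / 0.387375 ≈ 2.885.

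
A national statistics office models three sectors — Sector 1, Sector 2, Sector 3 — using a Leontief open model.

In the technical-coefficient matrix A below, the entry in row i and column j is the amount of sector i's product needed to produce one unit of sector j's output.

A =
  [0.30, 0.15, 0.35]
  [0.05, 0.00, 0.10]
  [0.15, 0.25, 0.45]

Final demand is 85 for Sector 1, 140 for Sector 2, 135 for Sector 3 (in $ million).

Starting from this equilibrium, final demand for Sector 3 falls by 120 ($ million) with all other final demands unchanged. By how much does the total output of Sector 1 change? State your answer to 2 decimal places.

Δx_1 = -143.96

I − A =
  [   0.70    -0.15    -0.35]
  [  -0.05     1.00    -0.10]
  [  -0.15    -0.25     0.55]
Cofactors of I−A, C_ij = (−1)^(i+j)·(minor ij) (rows/columns in the sector order above):
  C_11 = (1.00)(0.55) − (-0.10)(-0.25) = 0.5250
  C_12 = −[(-0.05)(0.55) − (-0.10)(-0.15)] = 0.0425
  C_13 = (-0.05)(-0.25) − (1.00)(-0.15) = 0.1625
  C_21 = −[(-0.15)(0.55) − (-0.35)(-0.25)] = 0.1700
  C_22 = (0.70)(0.55) − (-0.35)(-0.15) = 0.3325
  C_23 = −[(0.70)(-0.25) − (-0.15)(-0.15)] = 0.1975
  C_31 = (-0.15)(-0.10) − (-0.35)(1.00) = 0.3650
  C_32 = −[(0.70)(-0.10) − (-0.35)(-0.05)] = 0.0875
  C_33 = (0.70)(1.00) − (-0.15)(-0.05) = 0.6925
det(I−A) = Σ_j (I−A)_1j·C_1j = (0.70)(0.5250) + (-0.15)(0.0425) + (-0.35)(0.1625) = 0.30425
adj(I−A) = Cᵀ =
  [ 0.5250   0.1700   0.3650]
  [ 0.0425   0.3325   0.0875]
  [ 0.1625   0.1975   0.6925]
(I − A)⁻¹ = adj(I−A) / det(I−A) ≈
  [   1.7256     0.5588     1.1997]
  [   0.1397     1.0929     0.2876]
  [   0.5341     0.6491     2.2761]
Δx = (I − A)⁻¹ Δd with Δd having -120 in the Sector 3 component and 0 elsewhere.
So Δx_1 = L_13 · (-120), where L_13 = adj(I−A)_13 / det(I−A) = 0.3650 / 0.30425.
Δx_1 = 0.3650 × (-120) / 0.30425 = -43.80 / 0.30425 ≈ -143.96.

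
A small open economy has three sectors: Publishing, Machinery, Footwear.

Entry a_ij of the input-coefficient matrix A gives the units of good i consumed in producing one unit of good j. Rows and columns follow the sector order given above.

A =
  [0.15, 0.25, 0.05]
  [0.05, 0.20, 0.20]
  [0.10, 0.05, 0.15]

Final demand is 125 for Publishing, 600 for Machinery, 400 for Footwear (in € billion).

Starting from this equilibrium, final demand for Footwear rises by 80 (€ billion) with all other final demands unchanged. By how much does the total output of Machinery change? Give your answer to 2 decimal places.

Δx_M = 25.10

I − A =
  [   0.85    -0.25    -0.05]
  [  -0.05     0.80    -0.20]
  [  -0.10    -0.05     0.85]
Cofactors of I−A, C_ij = (−1)^(i+j)·(minor ij) (rows/columns in the sector order above):
  C_11 = (0.80)(0.85) − (-0.20)(-0.05) = 0.6700
  C_12 = −[(-0.05)(0.85) − (-0.20)(-0.10)] = 0.0625
  C_13 = (-0.05)(-0.05) − (0.80)(-0.10) = 0.0825
  C_21 = −[(-0.25)(0.85) − (-0.05)(-0.05)] = 0.2150
  C_22 = (0.85)(0.85) − (-0.05)(-0.10) = 0.7175
  C_23 = −[(0.85)(-0.05) − (-0.25)(-0.10)] = 0.0675
  C_31 = (-0.25)(-0.20) − (-0.05)(0.80) = 0.0900
  C_32 = −[(0.85)(-0.20) − (-0.05)(-0.05)] = 0.1725
  C_33 = (0.85)(0.80) − (-0.25)(-0.05) = 0.6675
det(I−A) = Σ_j (I−A)_1j·C_1j = (0.85)(0.6700) + (-0.25)(0.0625) + (-0.05)(0.0825) = 0.54975
adj(I−A) = Cᵀ =
  [ 0.6700   0.2150   0.0900]
  [ 0.0625   0.7175   0.1725]
  [ 0.0825   0.0675   0.6675]
(I − A)⁻¹ = adj(I−A) / det(I−A) ≈
  [   1.2187     0.3911     0.1637]
  [   0.1137     1.3051     0.3138]
  [   0.1501     0.1228     1.2142]
Δx = (I − A)⁻¹ Δd with Δd having +80 in the Footwear component and 0 elsewhere.
So Δx_M = L_MF · (+80), where L_MF = adj(I−A)_MF / det(I−A) = 0.1725 / 0.54975.
Δx_M = 0.1725 × (+80) / 0.54975 = 13.80 / 0.54975 ≈ 25.10.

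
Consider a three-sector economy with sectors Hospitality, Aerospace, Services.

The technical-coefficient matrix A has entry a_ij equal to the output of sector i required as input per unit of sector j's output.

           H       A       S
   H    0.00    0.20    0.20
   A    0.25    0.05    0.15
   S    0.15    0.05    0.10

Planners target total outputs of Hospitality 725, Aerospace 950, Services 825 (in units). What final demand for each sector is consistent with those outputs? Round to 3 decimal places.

I − A =
  [   1.00    -0.20    -0.20]
  [  -0.25     0.95    -0.15]
  [  -0.15    -0.05     0.90]
d = (I − A) x:
  d_H = (+1.00)·725 + (-0.20)·950 + (-0.20)·825 = 370.000
  d_A = (-0.25)·725 + (+0.95)·950 + (-0.15)·825 = 597.500
  d_S = (-0.15)·725 + (-0.05)·950 + (+0.90)·825 = 586.250

d_H = 370.000, d_A = 597.500, d_S = 586.250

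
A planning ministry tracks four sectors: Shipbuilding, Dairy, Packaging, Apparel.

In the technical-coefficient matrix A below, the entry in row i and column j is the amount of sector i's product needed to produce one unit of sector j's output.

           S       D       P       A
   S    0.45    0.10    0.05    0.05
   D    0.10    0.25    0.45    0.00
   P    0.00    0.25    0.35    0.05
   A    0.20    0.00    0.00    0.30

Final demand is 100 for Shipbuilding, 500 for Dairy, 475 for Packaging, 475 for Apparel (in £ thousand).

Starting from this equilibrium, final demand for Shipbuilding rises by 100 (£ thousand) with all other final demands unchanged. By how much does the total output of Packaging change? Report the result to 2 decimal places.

Δx_P = 18.60

I − A =
  [   0.55    -0.10    -0.05    -0.05]
  [  -0.10     0.75    -0.45     0.00]
  [   0.00    -0.25     0.65    -0.05]
  [  -0.20     0.00     0.00     0.70]
Compute the cofactors C_ij = (−1)^(i+j)·(3×3 minor ij) of I−A; the adjugate is their transpose:
adj(I−A) = Cᵀ =
  [ 0.262500   0.054250   0.057750   0.022875]
  [ 0.050000   0.243250   0.172250   0.015875]
  [ 0.025000   0.094750   0.274250   0.021375]
  [ 0.075000   0.015500   0.016500   0.198500]
det(I−A) = Σ_j (I−A)_1j·C_1j = (0.55)(0.262500) + (-0.10)(0.050000) + (-0.05)(0.025000) + (-0.05)(0.075000) = 0.134375
(I − A)⁻¹ = adj(I−A) / det(I−A) ≈
  [   1.9535     0.4037     0.4298     0.1702]
  [   0.3721     1.8102     1.2819     0.1181]
  [   0.1860     0.7051     2.0409     0.1591]
  [   0.5581     0.1153     0.1228     1.4772]
Δx = (I − A)⁻¹ Δd with Δd having +100 in the Shipbuilding component and 0 elsewhere.
So Δx_P = L_PS · (+100), where L_PS = adj(I−A)_PS / det(I−A) = 0.025000 / 0.134375.
Δx_P = 0.025000 × (+100) / 0.134375 = 2.50 / 0.134375 ≈ 18.60.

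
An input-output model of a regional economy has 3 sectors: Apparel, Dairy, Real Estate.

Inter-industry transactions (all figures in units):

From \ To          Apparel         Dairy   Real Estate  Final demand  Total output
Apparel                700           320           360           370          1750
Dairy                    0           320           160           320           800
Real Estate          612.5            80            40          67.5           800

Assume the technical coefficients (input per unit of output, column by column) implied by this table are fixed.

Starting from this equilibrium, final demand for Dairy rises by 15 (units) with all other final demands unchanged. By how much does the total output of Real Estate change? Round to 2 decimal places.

Δx_R = 14.46

Technical coefficients a_ij = z_ij / X_j:
  a_AA = 700/1750 = 0.40, a_DA = 0/1750 = 0.00, a_RA = 612.5/1750 = 0.35
  a_AD = 320/800 = 0.40, a_DD = 320/800 = 0.40, a_RD = 80/800 = 0.10
  a_AR = 360/800 = 0.45, a_DR = 160/800 = 0.20, a_RR = 40/800 = 0.05
I − A =
  [   0.60    -0.40    -0.45]
  [   0.00     0.60    -0.20]
  [  -0.35    -0.10     0.95]
Cofactors of I−A, C_ij = (−1)^(i+j)·(minor ij) (rows/columns in the sector order above):
  C_11 = (0.60)(0.95) − (-0.20)(-0.10) = 0.5500
  C_12 = −[(0.00)(0.95) − (-0.20)(-0.35)] = 0.0700
  C_13 = (0.00)(-0.10) − (0.60)(-0.35) = 0.2100
  C_21 = −[(-0.40)(0.95) − (-0.45)(-0.10)] = 0.4250
  C_22 = (0.60)(0.95) − (-0.45)(-0.35) = 0.4125
  C_23 = −[(0.60)(-0.10) − (-0.40)(-0.35)] = 0.2000
  C_31 = (-0.40)(-0.20) − (-0.45)(0.60) = 0.3500
  C_32 = −[(0.60)(-0.20) − (-0.45)(0.00)] = 0.1200
  C_33 = (0.60)(0.60) − (-0.40)(0.00) = 0.3600
det(I−A) = Σ_j (I−A)_1j·C_1j = (0.60)(0.5500) + (-0.40)(0.0700) + (-0.45)(0.2100) = 0.2075
adj(I−A) = Cᵀ =
  [ 0.5500   0.4250   0.3500]
  [ 0.0700   0.4125   0.1200]
  [ 0.2100   0.2000   0.3600]
(I − A)⁻¹ = adj(I−A) / det(I−A) ≈
  [   2.6506     2.0482     1.6867]
  [   0.3373     1.9880     0.5783]
  [   1.0120     0.9639     1.7349]
Δx = (I − A)⁻¹ Δd with Δd having +15 in the Dairy component and 0 elsewhere.
So Δx_R = L_RD · (+15), where L_RD = adj(I−A)_RD / det(I−A) = 0.2000 / 0.2075.
Δx_R = 0.2000 × (+15) / 0.2075 = 3.00 / 0.2075 ≈ 14.46.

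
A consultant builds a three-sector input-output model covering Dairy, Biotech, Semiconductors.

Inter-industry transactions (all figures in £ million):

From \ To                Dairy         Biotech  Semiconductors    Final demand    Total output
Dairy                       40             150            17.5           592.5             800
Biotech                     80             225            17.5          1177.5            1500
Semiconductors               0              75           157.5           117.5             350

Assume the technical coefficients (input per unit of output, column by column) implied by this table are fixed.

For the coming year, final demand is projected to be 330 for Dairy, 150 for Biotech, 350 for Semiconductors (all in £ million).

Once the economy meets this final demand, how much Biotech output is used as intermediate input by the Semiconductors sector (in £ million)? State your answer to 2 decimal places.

z_23 = 33.02

Technical coefficients a_ij = z_ij / X_j:
  a_11 = 40/800 = 0.05, a_21 = 80/800 = 0.10, a_31 = 0/800 = 0.00
  a_12 = 150/1500 = 0.10, a_22 = 225/1500 = 0.15, a_32 = 75/1500 = 0.05
  a_13 = 17.5/350 = 0.05, a_23 = 17.5/350 = 0.05, a_33 = 157.5/350 = 0.45
I − A =
  [   0.95    -0.10    -0.05]
  [  -0.10     0.85    -0.05]
  [   0.00    -0.05     0.55]
Cofactors of I−A, C_ij = (−1)^(i+j)·(minor ij) (rows/columns in the sector order above):
  C_11 = (0.85)(0.55) − (-0.05)(-0.05) = 0.4650
  C_12 = −[(-0.10)(0.55) − (-0.05)(0.00)] = 0.0550
  C_13 = (-0.10)(-0.05) − (0.85)(0.00) = 0.0050
  C_21 = −[(-0.10)(0.55) − (-0.05)(-0.05)] = 0.0575
  C_22 = (0.95)(0.55) − (-0.05)(0.00) = 0.5225
  C_23 = −[(0.95)(-0.05) − (-0.10)(0.00)] = 0.0475
  C_31 = (-0.10)(-0.05) − (-0.05)(0.85) = 0.0475
  C_32 = −[(0.95)(-0.05) − (-0.05)(-0.10)] = 0.0525
  C_33 = (0.95)(0.85) − (-0.10)(-0.10) = 0.7975
det(I−A) = Σ_j (I−A)_1j·C_1j = (0.95)(0.4650) + (-0.10)(0.0550) + (-0.05)(0.0050) = 0.4360
adj(I−A) = Cᵀ =
  [ 0.4650   0.0575   0.0475]
  [ 0.0550   0.5225   0.0525]
  [ 0.0050   0.0475   0.7975]
(I − A)⁻¹ = adj(I−A) / det(I−A) ≈
  [   1.0665     0.1319     0.1089]
  [   0.1261     1.1984     0.1204]
  [   0.0115     0.1089     1.8291]
First solve x = (I − A)⁻¹ d = adj(I−A)·d / det(I−A); in particular x_3 = (0.0050·330 + 0.0475·150 + 0.7975·350) / 0.4360 = 287.90 / 0.4360 ≈ 660.3211.
Intermediate flow from 2 to 3: z_23 = a_23 · x_3 = 0.05 × 287.90 / 0.4360 = 14.395 / 0.4360 ≈ 33.02.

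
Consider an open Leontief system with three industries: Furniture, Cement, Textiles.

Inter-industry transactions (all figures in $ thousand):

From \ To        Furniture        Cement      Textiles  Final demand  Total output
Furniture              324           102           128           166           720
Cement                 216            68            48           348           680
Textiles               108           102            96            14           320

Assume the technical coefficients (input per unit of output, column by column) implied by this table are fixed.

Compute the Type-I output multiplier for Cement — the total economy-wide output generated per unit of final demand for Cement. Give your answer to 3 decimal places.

m_2 = 2.618

Technical coefficients a_ij = z_ij / X_j:
  a_11 = 324/720 = 0.45, a_21 = 216/720 = 0.30, a_31 = 108/720 = 0.15
  a_12 = 102/680 = 0.15, a_22 = 68/680 = 0.10, a_32 = 102/680 = 0.15
  a_13 = 128/320 = 0.40, a_23 = 48/320 = 0.15, a_33 = 96/320 = 0.30
I − A =
  [   0.55    -0.15    -0.40]
  [  -0.30     0.90    -0.15]
  [  -0.15    -0.15     0.70]
Cofactors of I−A, C_ij = (−1)^(i+j)·(minor ij) (rows/columns in the sector order above):
  C_11 = (0.90)(0.70) − (-0.15)(-0.15) = 0.6075
  C_12 = −[(-0.30)(0.70) − (-0.15)(-0.15)] = 0.2325
  C_13 = (-0.30)(-0.15) − (0.90)(-0.15) = 0.1800
  C_21 = −[(-0.15)(0.70) − (-0.40)(-0.15)] = 0.1650
  C_22 = (0.55)(0.70) − (-0.40)(-0.15) = 0.3250
  C_23 = −[(0.55)(-0.15) − (-0.15)(-0.15)] = 0.1050
  C_31 = (-0.15)(-0.15) − (-0.40)(0.90) = 0.3825
  C_32 = −[(0.55)(-0.15) − (-0.40)(-0.30)] = 0.2025
  C_33 = (0.55)(0.90) − (-0.15)(-0.30) = 0.4500
det(I−A) = Σ_j (I−A)_1j·C_1j = (0.55)(0.6075) + (-0.15)(0.2325) + (-0.40)(0.1800) = 0.22725
adj(I−A) = Cᵀ =
  [ 0.6075   0.1650   0.3825]
  [ 0.2325   0.3250   0.2025]
  [ 0.1800   0.1050   0.4500]
(I − A)⁻¹ = adj(I−A) / det(I−A) ≈
  [   2.6733     0.7261     1.6832]
  [   1.0231     1.4301     0.8911]
  [   0.7921     0.4620     1.9802]
The output multiplier for sector j is the column-j sum of the Leontief inverse (I − A)⁻¹ = adj(I−A) / det(I−A).
Column 2 of adj(I−A): (0.1650, 0.3250, 0.1050); det(I−A) = 0.22725.
m_2 = (0.1650 + 0.3250 + 0.1050) / 0.22725 = 0.595 / 0.22725 ≈ 2.618.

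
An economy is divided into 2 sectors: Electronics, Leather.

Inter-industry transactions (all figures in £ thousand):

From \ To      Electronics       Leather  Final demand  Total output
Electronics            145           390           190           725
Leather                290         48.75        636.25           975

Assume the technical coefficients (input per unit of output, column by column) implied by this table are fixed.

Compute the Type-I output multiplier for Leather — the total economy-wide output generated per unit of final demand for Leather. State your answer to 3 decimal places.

m_2 = 2.000

Technical coefficients a_ij = z_ij / X_j:
  a_11 = 145/725 = 0.20, a_21 = 290/725 = 0.40
  a_12 = 390/975 = 0.40, a_22 = 48.75/975 = 0.05
I − A =
  [   0.80    -0.40]
  [  -0.40     0.95]
det(I−A) = (0.80)(0.95) − (-0.40)(-0.40) = 0.6000
adj(I−A) = [[0.95, 0.40], [0.40, 0.80]]
(I − A)⁻¹ = adj(I−A) / det(I−A) ≈
  [   1.5833     0.6667]
  [   0.6667     1.3333]
The output multiplier for sector j is the column-j sum of the Leontief inverse (I − A)⁻¹ = adj(I−A) / det(I−A).
Column 2 of adj(I−A): (0.40, 0.80); det(I−A) = 0.6000.
m_2 = (0.40 + 0.80) / 0.6000 = 1.20 / 0.6000 = 2.000.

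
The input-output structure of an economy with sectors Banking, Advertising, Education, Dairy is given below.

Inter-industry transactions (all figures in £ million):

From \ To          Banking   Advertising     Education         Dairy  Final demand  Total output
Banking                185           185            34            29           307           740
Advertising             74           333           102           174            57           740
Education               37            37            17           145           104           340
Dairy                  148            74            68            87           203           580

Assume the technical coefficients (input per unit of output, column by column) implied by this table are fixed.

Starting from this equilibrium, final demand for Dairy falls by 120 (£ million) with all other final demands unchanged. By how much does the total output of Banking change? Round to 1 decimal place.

Technical coefficients a_ij = z_ij / X_j:
  a_11 = 185/740 = 0.25, a_21 = 74/740 = 0.10, a_31 = 37/740 = 0.05, a_41 = 148/740 = 0.20
  a_12 = 185/740 = 0.25, a_22 = 333/740 = 0.45, a_32 = 37/740 = 0.05, a_42 = 74/740 = 0.10
  a_13 = 34/340 = 0.10, a_23 = 102/340 = 0.30, a_33 = 17/340 = 0.05, a_43 = 68/340 = 0.20
  a_14 = 29/580 = 0.05, a_24 = 174/580 = 0.30, a_34 = 145/580 = 0.25, a_44 = 87/580 = 0.15
I − A =
  [   0.75    -0.25    -0.10    -0.05]
  [  -0.10     0.55    -0.30    -0.30]
  [  -0.05    -0.05     0.95    -0.25]
  [  -0.20    -0.10    -0.20     0.85]
Compute the cofactors C_ij = (−1)^(i+j)·(3×3 minor ij) of I−A; the adjugate is their transpose:
adj(I−A) = Cᵀ =
  [ 0.364875   0.201375   0.129500   0.130625]
  [ 0.163500   0.548875   0.248750   0.276500]
  [ 0.059125   0.073500   0.285875   0.113500]
  [ 0.119000   0.129250   0.127000   0.349875]
det(I−A) = Σ_j (I−A)_1j·C_1j = (0.75)(0.364875) + (-0.25)(0.163500) + (-0.10)(0.059125) + (-0.05)(0.119000) = 0.22091875
(I − A)⁻¹ = adj(I−A) / det(I−A) ≈
  [   1.6516     0.9115     0.5862     0.5913]
  [   0.7401     2.4845     1.1260     1.2516]
  [   0.2676     0.3327     1.2940     0.5138]
  [   0.5387     0.5851     0.5749     1.5837]
Δx = (I − A)⁻¹ Δd with Δd having -120 in the Dairy component and 0 elsewhere.
So Δx_1 = L_14 · (-120), where L_14 = adj(I−A)_14 / det(I−A) = 0.130625 / 0.22091875.
Δx_1 = 0.130625 × (-120) / 0.22091875 = -15.675 / 0.22091875 ≈ -71.0.

Δx_1 = -71.0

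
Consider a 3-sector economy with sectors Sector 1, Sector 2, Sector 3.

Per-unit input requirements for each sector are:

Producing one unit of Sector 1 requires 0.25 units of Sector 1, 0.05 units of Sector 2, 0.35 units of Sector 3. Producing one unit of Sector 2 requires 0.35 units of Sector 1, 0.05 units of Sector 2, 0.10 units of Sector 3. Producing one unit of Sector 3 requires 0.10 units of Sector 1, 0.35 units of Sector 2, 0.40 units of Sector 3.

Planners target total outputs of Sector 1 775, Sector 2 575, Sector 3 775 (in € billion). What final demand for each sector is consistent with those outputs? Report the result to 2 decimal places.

d_1 = 302.50, d_2 = 236.25, d_3 = 136.25

I − A =
  [   0.75    -0.35    -0.10]
  [  -0.05     0.95    -0.35]
  [  -0.35    -0.10     0.60]
d = (I − A) x:
  d_1 = (+0.75)·775 + (-0.35)·575 + (-0.10)·775 = 302.50
  d_2 = (-0.05)·775 + (+0.95)·575 + (-0.35)·775 = 236.25
  d_3 = (-0.35)·775 + (-0.10)·575 + (+0.60)·775 = 136.25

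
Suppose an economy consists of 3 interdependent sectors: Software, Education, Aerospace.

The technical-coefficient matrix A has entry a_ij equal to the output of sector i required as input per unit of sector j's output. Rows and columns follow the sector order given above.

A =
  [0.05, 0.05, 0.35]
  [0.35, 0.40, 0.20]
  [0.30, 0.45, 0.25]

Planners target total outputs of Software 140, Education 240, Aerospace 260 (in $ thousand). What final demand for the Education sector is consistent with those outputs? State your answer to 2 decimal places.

I − A =
  [   0.95    -0.05    -0.35]
  [  -0.35     0.60    -0.20]
  [  -0.30    -0.45     0.75]
d = (I − A) x:
  d_1 = (+0.95)·140 + (-0.05)·240 + (-0.35)·260 = 30.00
  d_2 = (-0.35)·140 + (+0.60)·240 + (-0.20)·260 = 43.00
  d_3 = (-0.30)·140 + (-0.45)·240 + (+0.75)·260 = 45.00

d_2 = 43.00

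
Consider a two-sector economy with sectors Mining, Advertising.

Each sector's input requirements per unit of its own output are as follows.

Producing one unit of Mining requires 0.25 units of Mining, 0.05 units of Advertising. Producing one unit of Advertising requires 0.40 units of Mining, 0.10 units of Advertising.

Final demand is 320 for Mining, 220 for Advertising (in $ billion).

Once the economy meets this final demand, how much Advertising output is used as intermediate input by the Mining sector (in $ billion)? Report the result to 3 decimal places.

I − A =
  [   0.75    -0.40]
  [  -0.05     0.90]
det(I−A) = (0.75)(0.90) − (-0.40)(-0.05) = 0.6550
adj(I−A) = [[0.90, 0.40], [0.05, 0.75]]
(I − A)⁻¹ = adj(I−A) / det(I−A) ≈
  [   1.3740     0.6107]
  [   0.0763     1.1450]
First solve x = (I − A)⁻¹ d = adj(I−A)·d / det(I−A); in particular x_1 = (0.90·320 + 0.40·220) / 0.6550 = 376.00 / 0.6550 ≈ 574.04580.
Intermediate flow from 2 to 1: z_21 = a_21 · x_1 = 0.05 × 376.00 / 0.6550 = 18.80 / 0.6550 ≈ 28.702.

z_21 = 28.702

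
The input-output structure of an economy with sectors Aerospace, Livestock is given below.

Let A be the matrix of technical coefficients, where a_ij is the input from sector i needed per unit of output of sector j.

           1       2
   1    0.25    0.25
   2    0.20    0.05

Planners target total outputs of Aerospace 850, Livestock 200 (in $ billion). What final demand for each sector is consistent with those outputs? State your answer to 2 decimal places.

I − A =
  [   0.75    -0.25]
  [  -0.20     0.95]
d = (I − A) x:
  d_1 = (+0.75)·850 + (-0.25)·200 = 587.50
  d_2 = (-0.20)·850 + (+0.95)·200 = 20.00

d_1 = 587.50, d_2 = 20.00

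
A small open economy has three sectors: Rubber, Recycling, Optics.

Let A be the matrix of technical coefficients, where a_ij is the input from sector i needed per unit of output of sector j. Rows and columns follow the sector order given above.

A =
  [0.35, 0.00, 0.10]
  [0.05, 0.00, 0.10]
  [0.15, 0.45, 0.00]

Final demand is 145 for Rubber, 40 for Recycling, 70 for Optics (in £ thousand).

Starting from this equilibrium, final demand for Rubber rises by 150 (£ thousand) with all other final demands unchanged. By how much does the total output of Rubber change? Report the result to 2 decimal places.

Δx_1 = 237.37

I − A =
  [   0.65     0.00    -0.10]
  [  -0.05     1.00    -0.10]
  [  -0.15    -0.45     1.00]
Cofactors of I−A, C_ij = (−1)^(i+j)·(minor ij) (rows/columns in the sector order above):
  C_11 = (1.00)(1.00) − (-0.10)(-0.45) = 0.9550
  C_12 = −[(-0.05)(1.00) − (-0.10)(-0.15)] = 0.0650
  C_13 = (-0.05)(-0.45) − (1.00)(-0.15) = 0.1725
  C_21 = −[(0.00)(1.00) − (-0.10)(-0.45)] = 0.0450
  C_22 = (0.65)(1.00) − (-0.10)(-0.15) = 0.6350
  C_23 = −[(0.65)(-0.45) − (0.00)(-0.15)] = 0.2925
  C_31 = (0.00)(-0.10) − (-0.10)(1.00) = 0.1000
  C_32 = −[(0.65)(-0.10) − (-0.10)(-0.05)] = 0.0700
  C_33 = (0.65)(1.00) − (0.00)(-0.05) = 0.6500
det(I−A) = Σ_j (I−A)_1j·C_1j = (0.65)(0.9550) + (0.00)(0.0650) + (-0.10)(0.1725) = 0.6035
adj(I−A) = Cᵀ =
  [ 0.9550   0.0450   0.1000]
  [ 0.0650   0.6350   0.0700]
  [ 0.1725   0.2925   0.6500]
(I − A)⁻¹ = adj(I−A) / det(I−A) ≈
  [   1.5824     0.0746     0.1657]
  [   0.1077     1.0522     0.1160]
  [   0.2858     0.4847     1.0771]
Δx = (I − A)⁻¹ Δd with Δd having +150 in the Rubber component and 0 elsewhere.
So Δx_1 = L_11 · (+150), where L_11 = adj(I−A)_11 / det(I−A) = 0.9550 / 0.6035.
Δx_1 = 0.9550 × (+150) / 0.6035 = 143.25 / 0.6035 ≈ 237.37.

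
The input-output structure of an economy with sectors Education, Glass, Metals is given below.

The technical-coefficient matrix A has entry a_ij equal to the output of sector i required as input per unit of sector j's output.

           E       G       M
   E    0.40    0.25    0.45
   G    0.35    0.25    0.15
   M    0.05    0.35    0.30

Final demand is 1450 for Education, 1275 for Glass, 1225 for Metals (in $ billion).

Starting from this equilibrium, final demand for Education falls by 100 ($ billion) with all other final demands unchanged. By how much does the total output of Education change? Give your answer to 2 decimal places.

I − A =
  [   0.60    -0.25    -0.45]
  [  -0.35     0.75    -0.15]
  [  -0.05    -0.35     0.70]
Cofactors of I−A, C_ij = (−1)^(i+j)·(minor ij) (rows/columns in the sector order above):
  C_11 = (0.75)(0.70) − (-0.15)(-0.35) = 0.4725
  C_12 = −[(-0.35)(0.70) − (-0.15)(-0.05)] = 0.2525
  C_13 = (-0.35)(-0.35) − (0.75)(-0.05) = 0.1600
  C_21 = −[(-0.25)(0.70) − (-0.45)(-0.35)] = 0.3325
  C_22 = (0.60)(0.70) − (-0.45)(-0.05) = 0.3975
  C_23 = −[(0.60)(-0.35) − (-0.25)(-0.05)] = 0.2225
  C_31 = (-0.25)(-0.15) − (-0.45)(0.75) = 0.3750
  C_32 = −[(0.60)(-0.15) − (-0.45)(-0.35)] = 0.2475
  C_33 = (0.60)(0.75) − (-0.25)(-0.35) = 0.3625
det(I−A) = Σ_j (I−A)_1j·C_1j = (0.60)(0.4725) + (-0.25)(0.2525) + (-0.45)(0.1600) = 0.148375
adj(I−A) = Cᵀ =
  [ 0.4725   0.3325   0.3750]
  [ 0.2525   0.3975   0.2475]
  [ 0.1600   0.2225   0.3625]
(I − A)⁻¹ = adj(I−A) / det(I−A) ≈
  [   3.1845     2.2409     2.5274]
  [   1.7018     2.6790     1.6681]
  [   1.0783     1.4996     2.4431]
Δx = (I − A)⁻¹ Δd with Δd having -100 in the Education component and 0 elsewhere.
So Δx_E = L_EE · (-100), where L_EE = adj(I−A)_EE / det(I−A) = 0.4725 / 0.148375.
Δx_E = 0.4725 × (-100) / 0.148375 = -47.25 / 0.148375 ≈ -318.45.

Δx_E = -318.45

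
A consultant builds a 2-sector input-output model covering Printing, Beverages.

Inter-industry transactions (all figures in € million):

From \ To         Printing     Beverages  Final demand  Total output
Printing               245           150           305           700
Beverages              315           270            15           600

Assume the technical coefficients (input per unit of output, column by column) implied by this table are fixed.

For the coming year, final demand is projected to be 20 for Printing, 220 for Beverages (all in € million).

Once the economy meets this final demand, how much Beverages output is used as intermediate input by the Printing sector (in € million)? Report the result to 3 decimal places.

z_21 = 121.224

Technical coefficients a_ij = z_ij / X_j:
  a_11 = 245/700 = 0.35, a_21 = 315/700 = 0.45
  a_12 = 150/600 = 0.25, a_22 = 270/600 = 0.45
I − A =
  [   0.65    -0.25]
  [  -0.45     0.55]
det(I−A) = (0.65)(0.55) − (-0.25)(-0.45) = 0.2450
adj(I−A) = [[0.55, 0.25], [0.45, 0.65]]
(I − A)⁻¹ = adj(I−A) / det(I−A) ≈
  [   2.2449     1.0204]
  [   1.8367     2.6531]
First solve x = (I − A)⁻¹ d = adj(I−A)·d / det(I−A); in particular x_1 = (0.55·20 + 0.25·220) / 0.2450 = 66.00 / 0.2450 ≈ 269.38776.
Intermediate flow from 2 to 1: z_21 = a_21 · x_1 = 0.45 × 66.00 / 0.2450 = 29.70 / 0.2450 ≈ 121.224.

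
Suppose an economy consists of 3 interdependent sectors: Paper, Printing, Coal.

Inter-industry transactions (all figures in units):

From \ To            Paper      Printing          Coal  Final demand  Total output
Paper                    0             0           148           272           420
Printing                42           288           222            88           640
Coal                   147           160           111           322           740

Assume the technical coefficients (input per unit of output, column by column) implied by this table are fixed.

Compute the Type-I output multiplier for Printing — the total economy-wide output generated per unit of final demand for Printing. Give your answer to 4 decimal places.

Technical coefficients a_ij = z_ij / X_j:
  a_11 = 0/420 = 0.00, a_21 = 42/420 = 0.10, a_31 = 147/420 = 0.35
  a_12 = 0/640 = 0.00, a_22 = 288/640 = 0.45, a_32 = 160/640 = 0.25
  a_13 = 148/740 = 0.20, a_23 = 222/740 = 0.30, a_33 = 111/740 = 0.15
I − A =
  [   1.00     0.00    -0.20]
  [  -0.10     0.55    -0.30]
  [  -0.35    -0.25     0.85]
Cofactors of I−A, C_ij = (−1)^(i+j)·(minor ij) (rows/columns in the sector order above):
  C_11 = (0.55)(0.85) − (-0.30)(-0.25) = 0.3925
  C_12 = −[(-0.10)(0.85) − (-0.30)(-0.35)] = 0.1900
  C_13 = (-0.10)(-0.25) − (0.55)(-0.35) = 0.2175
  C_21 = −[(0.00)(0.85) − (-0.20)(-0.25)] = 0.0500
  C_22 = (1.00)(0.85) − (-0.20)(-0.35) = 0.7800
  C_23 = −[(1.00)(-0.25) − (0.00)(-0.35)] = 0.2500
  C_31 = (0.00)(-0.30) − (-0.20)(0.55) = 0.1100
  C_32 = −[(1.00)(-0.30) − (-0.20)(-0.10)] = 0.3200
  C_33 = (1.00)(0.55) − (0.00)(-0.10) = 0.5500
det(I−A) = Σ_j (I−A)_1j·C_1j = (1.00)(0.3925) + (0.00)(0.1900) + (-0.20)(0.2175) = 0.3490
adj(I−A) = Cᵀ =
  [ 0.3925   0.0500   0.1100]
  [ 0.1900   0.7800   0.3200]
  [ 0.2175   0.2500   0.5500]
(I − A)⁻¹ = adj(I−A) / det(I−A) ≈
  [   1.12464     0.14327     0.31519]
  [   0.54441     2.23496     0.91691]
  [   0.62321     0.71633     1.57593]
The output multiplier for sector j is the column-j sum of the Leontief inverse (I − A)⁻¹ = adj(I−A) / det(I−A).
Column 2 of adj(I−A): (0.0500, 0.7800, 0.2500); det(I−A) = 0.3490.
m_2 = (0.0500 + 0.7800 + 0.2500) / 0.3490 = 1.08 / 0.3490 ≈ 3.0946.

m_2 = 3.0946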